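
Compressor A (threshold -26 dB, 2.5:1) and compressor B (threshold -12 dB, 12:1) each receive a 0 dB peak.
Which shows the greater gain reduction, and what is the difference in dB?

A, by 4.6 dB

A: 26 dB over, compressed to 10.4 dB over, so 15.6 dB of GR.
B: 12 dB over, compressed to 1 dB over, so 11 dB of GR.
A reduces 4.6 dB more.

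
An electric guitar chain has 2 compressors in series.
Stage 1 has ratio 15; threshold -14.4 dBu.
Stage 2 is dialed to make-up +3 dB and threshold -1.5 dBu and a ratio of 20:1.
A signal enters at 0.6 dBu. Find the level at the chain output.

Stage 1: 15 dB above -14.4 dBu, reduced 15:1 to 1 dB above → -13.4 dBu.
Stage 2: below threshold (-13.4 ≤ -1.5); passes unchanged; make-up brings it to -10.4 dBu.

-10.4 dBu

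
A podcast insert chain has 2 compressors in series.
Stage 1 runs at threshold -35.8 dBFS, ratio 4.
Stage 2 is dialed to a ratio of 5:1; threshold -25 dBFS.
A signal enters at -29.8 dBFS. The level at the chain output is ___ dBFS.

Stage 1: 6 dB above -35.8 dBFS, reduced 4:1 to 1.5 dB above → -34.3 dBFS.
Stage 2: -34.3 dBFS is at or below the -25 dBFS threshold — no compression; output -34.3 dBFS.

-34.3 dBFS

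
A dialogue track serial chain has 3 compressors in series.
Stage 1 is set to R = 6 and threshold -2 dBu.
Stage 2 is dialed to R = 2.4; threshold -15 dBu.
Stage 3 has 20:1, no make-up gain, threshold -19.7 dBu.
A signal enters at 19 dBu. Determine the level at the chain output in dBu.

-19.12125 dBu

Stage 1: overshoot 21 dB → 21/6 = 3.5 dB → 1.5 dBu.
Stage 2: 1.5 dBu is 16.5 dB over -15 dBu; at 2.4:1 that becomes 6.875 dB over, giving -8.125 dBu.
Stage 3: overshoot 11.575 dB → 11.575/20 = 0.57875 dB → -19.12125 dBu.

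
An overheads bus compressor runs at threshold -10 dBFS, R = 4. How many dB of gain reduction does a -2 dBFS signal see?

The signal is 8 dB above threshold.
A 4:1 ratio leaves 2 dB of that excess.
Gain reduction = 8 − 2 = 6 dB.

6 dB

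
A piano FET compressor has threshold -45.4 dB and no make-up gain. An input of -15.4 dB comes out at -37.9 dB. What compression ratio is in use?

Input overshoot = -15.4 − (-45.4) = 30 dB; output overshoot = -37.9 − (-45.4) = 7.5 dB.
Ratio = 30 / 7.5 = 4.

4:1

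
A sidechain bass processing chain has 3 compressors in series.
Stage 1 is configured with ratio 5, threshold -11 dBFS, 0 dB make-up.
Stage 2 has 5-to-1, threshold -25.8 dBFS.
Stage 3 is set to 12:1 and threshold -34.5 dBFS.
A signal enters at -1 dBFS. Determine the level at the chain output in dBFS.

Stage 1: 10 dB above -11 dBFS, reduced 5:1 to 2 dB above → -9 dBFS.
Stage 2: 16.8 dB above -25.8 dBFS, reduced 5:1 to 3.36 dB above → -22.44 dBFS.
Stage 3: -22.44 dBFS is 12.06 dB over -34.5 dBFS; at 12:1 that becomes 1.005 dB over, giving -33.495 dBFS.

-33.495 dBFS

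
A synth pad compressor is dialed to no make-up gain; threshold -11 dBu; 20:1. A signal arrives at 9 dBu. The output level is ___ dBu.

-10 dBu

The input is 20 dB above the -11 dBu threshold.
The 20 dB excess becomes 1 dB after 20:1 reduction.
Output = -11 + 1 = -10 dBu.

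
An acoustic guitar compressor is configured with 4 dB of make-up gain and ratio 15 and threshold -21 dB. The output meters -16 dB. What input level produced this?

-6 dB

Stripping the +4 dB make-up gives -20 dB at the gain stage.
Post-compression overshoot = -20 − (-21) = 1 dB.
Before 15:1 compression the overshoot was 1 × 15 = 15 dB, so input = -21 + 15 = -6 dB.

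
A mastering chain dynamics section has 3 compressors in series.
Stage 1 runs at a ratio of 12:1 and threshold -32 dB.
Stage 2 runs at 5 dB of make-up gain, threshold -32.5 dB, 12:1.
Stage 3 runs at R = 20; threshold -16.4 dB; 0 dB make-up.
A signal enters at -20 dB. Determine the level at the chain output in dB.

Stage 1: overshoot 12 dB → 12/12 = 1 dB → -31 dB.
Stage 2: -31 dB is 1.5 dB over -32.5 dB; at 12:1 that becomes 0.125 dB over, giving -32.375 dB; +5 dB make-up → -27.375 dB.
Stage 3: -27.375 dB is at or below the -16.4 dB threshold — no compression; output -27.375 dB.

-27.375 dB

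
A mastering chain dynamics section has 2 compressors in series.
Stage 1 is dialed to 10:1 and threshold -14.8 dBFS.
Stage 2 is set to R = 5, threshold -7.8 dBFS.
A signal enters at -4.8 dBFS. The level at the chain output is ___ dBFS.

Stage 1: overshoot 10 dB → 10/10 = 1 dB → -13.8 dBFS.
Stage 2: below threshold (-13.8 ≤ -7.8); passes unchanged; output -13.8 dBFS.

-13.8 dBFS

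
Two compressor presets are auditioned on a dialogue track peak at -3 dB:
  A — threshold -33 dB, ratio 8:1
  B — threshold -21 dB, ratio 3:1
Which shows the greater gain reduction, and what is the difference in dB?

A, by 14.25 dB

A: overshoot 30 dB → output overshoot 3.75 dB → GR 26.25 dB.
B: overshoot 18 dB → output overshoot 6 dB → GR 12 dB.
A applies 14.25 dB more gain reduction.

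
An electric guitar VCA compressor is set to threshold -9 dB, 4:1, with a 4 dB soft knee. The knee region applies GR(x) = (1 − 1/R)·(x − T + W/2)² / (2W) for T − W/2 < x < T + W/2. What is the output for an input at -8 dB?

-8.84375 dB

x − T + W/2 = -8 − (-9) + 2 = 3.
GR = (1 − 1/4) × 3² / 8 = 0.75 × 9 / 8 = 0.84375 dB.
Output = -8 − 0.84375 = -8.84375 dB.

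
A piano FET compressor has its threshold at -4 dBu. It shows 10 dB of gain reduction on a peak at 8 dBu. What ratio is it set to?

Input overshoot = 8 − (-4) = 12 dB.
Output overshoot = 12 − 10 = 2 dB.
Ratio = input overshoot / output overshoot = 12 / 2 = 6.

6:1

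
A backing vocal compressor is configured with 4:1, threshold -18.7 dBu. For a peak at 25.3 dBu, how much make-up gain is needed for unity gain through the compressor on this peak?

Without make-up, output = threshold + overshoot/4 = -18.7 + 11 = -7.7 dBu.
Gap to target: 33 dB.

33 dB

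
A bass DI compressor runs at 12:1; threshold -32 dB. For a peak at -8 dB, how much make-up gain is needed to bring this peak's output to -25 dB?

5 dB

Overshoot 24 dB → 24/12 = 2 dB after compression, so the compressed level is -32 + 2 = -30 dB.
Make-up = target − compressed = -25 − (-30) = 5 dB.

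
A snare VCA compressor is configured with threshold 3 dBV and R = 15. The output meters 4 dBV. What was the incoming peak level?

18 dBV

That's 1 dB above the 3 dBV threshold.
Undo the ratio: input overshoot = 1 × 15 = 15 dB, giving input = 18 dBV.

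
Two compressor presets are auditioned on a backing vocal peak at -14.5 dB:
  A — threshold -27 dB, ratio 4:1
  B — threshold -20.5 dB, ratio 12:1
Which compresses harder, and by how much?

A, by 3.875 dB

A: GR = 12.5 − 12.5/4 = 9.375 dB.
B: GR = 6 − 6/12 = 5.5 dB.
Difference: 3.875 dB in favour of A.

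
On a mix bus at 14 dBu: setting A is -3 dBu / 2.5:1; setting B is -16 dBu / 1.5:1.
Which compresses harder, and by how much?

A, by 0.2 dB

A: overshoot 17 dB → output overshoot 6.8 dB → GR 10.2 dB.
B: overshoot 30 dB → output overshoot 20 dB → GR 10 dB.
A applies 0.2 dB more gain reduction.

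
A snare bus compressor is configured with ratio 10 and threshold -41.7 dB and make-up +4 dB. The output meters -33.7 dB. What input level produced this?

Stripping the +4 dB make-up gives -37.7 dB at the gain stage.
The compressed level sits -37.7 − (-41.7) = 4 dB over threshold.
Before 10:1 compression the overshoot was 4 × 10 = 40 dB, so input = -41.7 + 40 = -1.7 dB.

-1.7 dB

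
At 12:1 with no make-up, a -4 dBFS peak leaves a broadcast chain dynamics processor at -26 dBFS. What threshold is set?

Let T be the threshold. Output overshoot = (input overshoot)/R, so -26 − T = (-4 − T)/12.
12·(-26 − T) = -4 − T → 11·T = -312 − (-4) = -308.
T = -308/11 = -28 dBFS.

-28 dBFS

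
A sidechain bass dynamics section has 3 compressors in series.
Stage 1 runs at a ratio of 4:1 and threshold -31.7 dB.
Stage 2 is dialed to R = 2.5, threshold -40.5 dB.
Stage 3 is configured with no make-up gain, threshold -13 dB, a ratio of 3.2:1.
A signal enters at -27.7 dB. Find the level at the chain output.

-36.58 dB

Stage 1: -27.7 dB is 4 dB over -31.7 dB; at 4:1 that becomes 1 dB over, giving -30.7 dB.
Stage 2: 9.8 dB above -40.5 dB, reduced 2.5:1 to 3.92 dB above → -36.58 dB.
Stage 3: below threshold (-36.58 ≤ -13); passes unchanged; output -36.58 dB.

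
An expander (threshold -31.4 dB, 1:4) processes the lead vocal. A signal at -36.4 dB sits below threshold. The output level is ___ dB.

-51.4 dB

Below threshold, a 1:4 expander applies gain = (4−1)×(T − x) of attenuation.
(4−1) × 5 = 15 dB, so output = -36.4 − 15 = -51.4 dB.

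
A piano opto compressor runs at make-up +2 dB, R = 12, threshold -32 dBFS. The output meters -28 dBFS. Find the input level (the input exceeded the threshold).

Remove make-up: -28 − 2 = -30 dBFS.
That's 2 dB above the -32 dBFS threshold.
Input overshoot = R × output overshoot = 24 dB → input = -32 + 24 = -8 dBFS.

-8 dBFS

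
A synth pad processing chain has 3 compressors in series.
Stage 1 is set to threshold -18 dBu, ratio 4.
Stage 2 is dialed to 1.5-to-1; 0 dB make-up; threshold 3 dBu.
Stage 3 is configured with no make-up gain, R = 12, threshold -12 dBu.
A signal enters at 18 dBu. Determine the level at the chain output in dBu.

Stage 1: overshoot 36 dB → 36/4 = 9 dB → -9 dBu.
Stage 2: -9 dBu ≤ 3 dBu, so stage 2 doesn't engage; output -9 dBu.
Stage 3: overshoot 3 dB → 3/12 = 0.25 dB → -11.75 dBu.

-11.75 dBu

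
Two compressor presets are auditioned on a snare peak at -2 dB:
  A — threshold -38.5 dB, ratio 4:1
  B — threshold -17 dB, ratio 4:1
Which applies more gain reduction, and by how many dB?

A: 36.5 dB over, compressed to 9.125 dB over, so 27.375 dB of GR.
B: 15 dB over, compressed to 3.75 dB over, so 11.25 dB of GR.
A applies 16.125 dB more gain reduction.

A, by 16.125 dB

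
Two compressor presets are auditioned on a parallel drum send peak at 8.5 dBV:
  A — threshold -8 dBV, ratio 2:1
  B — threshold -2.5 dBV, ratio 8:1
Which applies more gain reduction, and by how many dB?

A: overshoot 16.5 dB → output overshoot 8.25 dB → GR 8.25 dB.
B: overshoot 11 dB → output overshoot 1.375 dB → GR 9.625 dB.
B reduces 1.375 dB more.

B, by 1.375 dB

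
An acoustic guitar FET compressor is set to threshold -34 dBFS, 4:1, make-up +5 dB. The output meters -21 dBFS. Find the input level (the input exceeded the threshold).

Stripping the +5 dB make-up gives -26 dBFS at the gain stage.
Post-compression overshoot = -26 − (-34) = 8 dB.
Before 4:1 compression the overshoot was 8 × 4 = 32 dB, so input = -34 + 32 = -2 dBFS.

-2 dBFS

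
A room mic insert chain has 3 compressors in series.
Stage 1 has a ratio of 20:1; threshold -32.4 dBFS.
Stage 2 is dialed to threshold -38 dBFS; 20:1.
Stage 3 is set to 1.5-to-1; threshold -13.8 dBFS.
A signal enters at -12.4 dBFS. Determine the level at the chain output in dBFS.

-37.67 dBFS

Stage 1: 20 dB above -32.4 dBFS, reduced 20:1 to 1 dB above → -31.4 dBFS.
Stage 2: overshoot 6.6 dB → 6.6/20 = 0.33 dB → -37.67 dBFS.
Stage 3: -37.67 dBFS is at or below the -13.8 dBFS threshold — no compression; output -37.67 dBFS.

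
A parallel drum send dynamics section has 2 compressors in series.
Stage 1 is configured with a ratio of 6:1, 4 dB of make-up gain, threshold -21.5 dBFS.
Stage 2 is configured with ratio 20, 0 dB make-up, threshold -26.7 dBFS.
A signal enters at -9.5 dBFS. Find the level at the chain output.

Stage 1: overshoot 12 dB → 12/6 = 2 dB → -19.5 dBFS; +4 dB make-up → -15.5 dBFS.
Stage 2: overshoot 11.2 dB → 11.2/20 = 0.56 dB → -26.14 dBFS.

-26.14 dBFS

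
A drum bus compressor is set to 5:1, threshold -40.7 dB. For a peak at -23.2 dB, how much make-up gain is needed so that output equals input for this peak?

The peak compresses to -40.7 + 17.5/5 = -37.2 dB.
To reach -23.2 dB requires -23.2 − (-37.2) = 14 dB of make-up.

14 dB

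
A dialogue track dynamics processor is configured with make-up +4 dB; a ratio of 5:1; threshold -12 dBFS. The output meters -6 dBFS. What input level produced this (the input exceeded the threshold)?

Stripping the +4 dB make-up gives -10 dBFS at the gain stage.
Post-compression overshoot = -10 − (-12) = 2 dB.
Input overshoot = R × output overshoot = 10 dB → input = -12 + 10 = -2 dBFS.

-2 dBFS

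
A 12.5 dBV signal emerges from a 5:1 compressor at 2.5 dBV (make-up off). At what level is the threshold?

0 dBV

Gain reduction = 12.5 − 2.5 = 10 dB; output overshoot = GR / (R − 1) = 10 / 4 = 2.5 dB.
Threshold = output − output overshoot = 2.5 − 2.5 = 0 dBV.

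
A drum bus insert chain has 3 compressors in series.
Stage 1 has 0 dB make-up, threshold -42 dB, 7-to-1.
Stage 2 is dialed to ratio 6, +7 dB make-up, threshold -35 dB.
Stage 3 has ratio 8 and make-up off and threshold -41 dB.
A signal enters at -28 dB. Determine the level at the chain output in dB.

Stage 1: 14 dB above -42 dB, reduced 7:1 to 2 dB above → -40 dB.
Stage 2: below threshold (-40 ≤ -35); passes unchanged; make-up brings it to -33 dB.
Stage 3: overshoot 8 dB → 8/8 = 1 dB → -40 dB.

-40 dB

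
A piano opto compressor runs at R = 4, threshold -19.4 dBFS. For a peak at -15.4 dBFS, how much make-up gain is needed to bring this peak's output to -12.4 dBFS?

The peak compresses to -19.4 + 4/4 = -18.4 dBFS.
To reach -12.4 dBFS requires -12.4 − (-18.4) = 6 dB of make-up.

6 dB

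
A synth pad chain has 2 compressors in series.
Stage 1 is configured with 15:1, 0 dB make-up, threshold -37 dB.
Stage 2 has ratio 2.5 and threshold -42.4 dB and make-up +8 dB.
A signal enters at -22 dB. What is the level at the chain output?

Stage 1: -22 dB is 15 dB over -37 dB; at 15:1 that becomes 1 dB over, giving -36 dB.
Stage 2: 6.4 dB above -42.4 dB, reduced 2.5:1 to 2.56 dB above → -39.84 dB; +8 dB make-up → -31.84 dB.

-31.84 dB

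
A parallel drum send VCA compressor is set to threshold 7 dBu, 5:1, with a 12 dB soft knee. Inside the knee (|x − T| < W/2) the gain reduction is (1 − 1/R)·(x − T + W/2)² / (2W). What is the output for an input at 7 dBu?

5.8 dBu

x − T + W/2 = 7 − 7 + 6 = 6.
GR = (1 − 1/5) × 6² / 24 = 0.8 × 36 / 24 = 1.2 dB.
Output = 7 − 1.2 = 5.8 dBu.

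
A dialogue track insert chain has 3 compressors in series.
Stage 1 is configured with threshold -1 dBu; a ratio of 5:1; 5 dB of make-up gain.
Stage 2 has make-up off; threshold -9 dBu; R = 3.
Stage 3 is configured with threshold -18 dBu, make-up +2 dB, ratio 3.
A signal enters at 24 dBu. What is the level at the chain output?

-11 dBu

Stage 1: overshoot 25 dB → 25/5 = 5 dB → 4 dBu; +5 dB make-up → 9 dBu.
Stage 2: 18 dB above -9 dBu, reduced 3:1 to 6 dB above → -3 dBu.
Stage 3: 15 dB above -18 dBu, reduced 3:1 to 5 dB above → -13 dBu; +2 dB make-up → -11 dBu.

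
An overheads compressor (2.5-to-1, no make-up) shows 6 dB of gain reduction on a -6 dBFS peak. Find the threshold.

-16 dBFS

Gain reduction = -6 − (-12) = 6 dB; output overshoot = GR / (R − 1) = 6 / 1.5 = 4 dB.
Threshold = output − output overshoot = -12 − 4 = -16 dBFS.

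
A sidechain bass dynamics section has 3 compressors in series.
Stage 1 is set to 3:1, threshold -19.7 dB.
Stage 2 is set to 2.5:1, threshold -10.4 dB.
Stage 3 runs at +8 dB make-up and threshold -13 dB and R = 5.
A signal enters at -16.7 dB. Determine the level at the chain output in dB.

-10.7 dB

Stage 1: overshoot 3 dB → 3/3 = 1 dB → -18.7 dB.
Stage 2: -18.7 dB is at or below the -10.4 dB threshold — no compression; output -18.7 dB.
Stage 3: -18.7 dB is at or below the -13 dB threshold — no compression; make-up brings it to -10.7 dB.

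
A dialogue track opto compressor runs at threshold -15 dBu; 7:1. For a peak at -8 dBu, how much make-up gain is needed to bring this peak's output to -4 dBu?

Overshoot 7 dB → 7/7 = 1 dB after compression, so the compressed level is -15 + 1 = -14 dBu.
Make-up = target − compressed = -4 − (-14) = 10 dB.

10 dB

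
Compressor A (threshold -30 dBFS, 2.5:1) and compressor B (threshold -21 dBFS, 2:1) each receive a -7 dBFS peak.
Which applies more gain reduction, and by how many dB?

A: 23 dB over, compressed to 9.2 dB over, so 13.8 dB of GR.
B: 14 dB over, compressed to 7 dB over, so 7 dB of GR.
Difference: 6.8 dB in favour of A.

A, by 6.8 dB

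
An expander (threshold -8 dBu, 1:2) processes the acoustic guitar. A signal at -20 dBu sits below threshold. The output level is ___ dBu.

The input is 12 dB below the -8 dBu threshold.
A 1:2 expander multiplies undershoot by 2: 12 × 2 = 24 dB below threshold.
Output = -8 − 24 = -32 dBu.

-32 dBu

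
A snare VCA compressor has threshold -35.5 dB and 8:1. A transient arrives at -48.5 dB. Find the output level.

-48.5 dB

-48.5 dB is 13 dB below the -35.5 dB threshold, so no gain reduction is applied.
Output = input = -48.5 dB.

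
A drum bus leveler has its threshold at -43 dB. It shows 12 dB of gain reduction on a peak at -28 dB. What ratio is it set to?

5:1

Input overshoot = -28 − (-43) = 15 dB.
Output overshoot = 15 − 12 = 3 dB.
Ratio = input overshoot / output overshoot = 15 / 3 = 5.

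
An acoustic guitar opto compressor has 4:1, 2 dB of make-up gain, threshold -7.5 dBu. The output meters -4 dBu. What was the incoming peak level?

-1.5 dBu

Stripping the +2 dB make-up gives -6 dBu at the gain stage.
That's 1.5 dB above the -7.5 dBu threshold.
Input overshoot = R × output overshoot = 6 dB → input = -7.5 + 6 = -1.5 dBu.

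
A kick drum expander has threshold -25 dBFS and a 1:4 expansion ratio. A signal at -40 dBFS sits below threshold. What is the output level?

-85 dBFS

The input is 15 dB below the -25 dBFS threshold.
A 1:4 expander multiplies undershoot by 4: 15 × 4 = 60 dB below threshold.
Output = -25 − 60 = -85 dBFS.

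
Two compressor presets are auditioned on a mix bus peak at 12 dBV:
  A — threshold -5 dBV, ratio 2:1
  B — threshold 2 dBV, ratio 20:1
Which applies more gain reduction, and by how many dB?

A: overshoot 17 dB → output overshoot 8.5 dB → GR 8.5 dB.
B: overshoot 10 dB → output overshoot 0.5 dB → GR 9.5 dB.
Difference: 1 dB in favour of B.

B, by 1 dB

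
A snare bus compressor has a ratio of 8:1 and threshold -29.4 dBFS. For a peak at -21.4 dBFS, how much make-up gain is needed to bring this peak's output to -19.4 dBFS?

9 dB

Without make-up, output = threshold + overshoot/8 = -29.4 + 1 = -28.4 dBFS.
Gap to target: 9 dB.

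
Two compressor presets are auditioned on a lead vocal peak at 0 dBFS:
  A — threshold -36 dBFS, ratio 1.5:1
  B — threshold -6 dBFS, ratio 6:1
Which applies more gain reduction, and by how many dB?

A: 36 dB over, compressed to 24 dB over, so 12 dB of GR.
B: 6 dB over, compressed to 1 dB over, so 5 dB of GR.
Difference: 7 dB in favour of A.

A, by 7 dB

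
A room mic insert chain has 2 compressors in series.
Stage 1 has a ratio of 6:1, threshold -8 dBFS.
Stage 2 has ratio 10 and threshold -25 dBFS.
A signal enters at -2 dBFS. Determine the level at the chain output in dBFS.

-23.2 dBFS

Stage 1: overshoot 6 dB → 6/6 = 1 dB → -7 dBFS.
Stage 2: -7 dBFS is 18 dB over -25 dBFS; at 10:1 that becomes 1.8 dB over, giving -23.2 dBFS.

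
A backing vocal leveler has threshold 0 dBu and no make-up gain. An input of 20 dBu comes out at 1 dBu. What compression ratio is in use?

20:1

Input overshoot = 20 − 0 = 20 dB; output overshoot = 1 − 0 = 1 dB.
Ratio = 20 / 1 = 20.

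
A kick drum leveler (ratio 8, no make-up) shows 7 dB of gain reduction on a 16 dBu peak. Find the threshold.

Input is 8 dB above T (since output overshoot × R = input overshoot: (9 − T)·8 = 16 − T gives T = 8 dBu).
Check: 8 + (16 − 8)/8 = 8 + 1 = 9 dBu. ✓

8 dBu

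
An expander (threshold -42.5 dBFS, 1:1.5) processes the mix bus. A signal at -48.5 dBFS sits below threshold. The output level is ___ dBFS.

-51.5 dBFS

Below threshold, a 1:1.5 expander applies gain = (1.5−1)×(T − x) of attenuation.
(1.5−1) × 6 = 3 dB, so output = -48.5 − 3 = -51.5 dBFS.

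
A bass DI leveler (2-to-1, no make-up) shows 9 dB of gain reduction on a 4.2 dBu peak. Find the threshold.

-13.8 dBu

Gain reduction = 4.2 − (-4.8) = 9 dB; output overshoot = GR / (R − 1) = 9 / 1 = 9 dB.
Threshold = output − output overshoot = -4.8 − 9 = -13.8 dBu.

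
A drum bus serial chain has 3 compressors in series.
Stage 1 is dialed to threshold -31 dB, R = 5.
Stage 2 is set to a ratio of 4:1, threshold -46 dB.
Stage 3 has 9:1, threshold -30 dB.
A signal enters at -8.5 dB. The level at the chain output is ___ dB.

Stage 1: overshoot 22.5 dB → 22.5/5 = 4.5 dB → -26.5 dB.
Stage 2: -26.5 dB is 19.5 dB over -46 dB; at 4:1 that becomes 4.875 dB over, giving -41.125 dB.
Stage 3: below threshold (-41.125 ≤ -30); passes unchanged; output -41.125 dB.

-41.125 dB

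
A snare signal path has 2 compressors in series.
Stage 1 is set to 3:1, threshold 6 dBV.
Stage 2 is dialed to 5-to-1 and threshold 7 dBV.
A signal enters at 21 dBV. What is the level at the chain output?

7.8 dBV

Stage 1: 21 dBV is 15 dB over 6 dBV; at 3:1 that becomes 5 dB over, giving 11 dBV.
Stage 2: overshoot 4 dB → 4/5 = 0.8 dB → 7.8 dBV.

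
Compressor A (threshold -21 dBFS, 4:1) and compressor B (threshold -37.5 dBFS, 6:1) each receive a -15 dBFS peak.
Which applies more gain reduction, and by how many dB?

A: 6 dB over, compressed to 1.5 dB over, so 4.5 dB of GR.
B: 22.5 dB over, compressed to 3.75 dB over, so 18.75 dB of GR.
Difference: 14.25 dB in favour of B.

B, by 14.25 dB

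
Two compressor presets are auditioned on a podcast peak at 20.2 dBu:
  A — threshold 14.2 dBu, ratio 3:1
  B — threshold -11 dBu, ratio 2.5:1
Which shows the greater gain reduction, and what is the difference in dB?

A: overshoot 6 dB → output overshoot 2 dB → GR 4 dB.
B: overshoot 31.2 dB → output overshoot 12.48 dB → GR 18.72 dB.
Difference: 14.72 dB in favour of B.

B, by 14.72 dB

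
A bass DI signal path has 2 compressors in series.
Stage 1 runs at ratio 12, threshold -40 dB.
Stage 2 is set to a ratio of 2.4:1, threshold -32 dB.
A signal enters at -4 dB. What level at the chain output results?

Stage 1: 36 dB above -40 dB, reduced 12:1 to 3 dB above → -37 dB.
Stage 2: -37 dB ≤ -32 dB, so stage 2 doesn't engage; output -37 dB.

-37 dB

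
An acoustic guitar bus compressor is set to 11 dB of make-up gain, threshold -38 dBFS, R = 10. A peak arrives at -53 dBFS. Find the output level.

-42 dBFS

-53 dBFS is 15 dB below the -38 dBFS threshold, so no gain reduction is applied.
Make-up gain adds 11 dB: -53 + 11 = -42 dBFS.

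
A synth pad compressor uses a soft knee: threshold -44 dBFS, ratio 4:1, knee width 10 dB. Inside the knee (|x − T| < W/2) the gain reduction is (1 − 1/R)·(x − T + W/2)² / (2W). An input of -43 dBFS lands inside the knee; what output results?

-44.35 dBFS

x − T + W/2 = -43 − (-44) + 5 = 6.
GR = (1 − 1/4) × 6² / 20 = 0.75 × 36 / 20 = 1.35 dB.
Output = -43 − 1.35 = -44.35 dBFS.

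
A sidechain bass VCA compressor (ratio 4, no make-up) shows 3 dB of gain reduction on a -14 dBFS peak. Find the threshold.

-18 dBFS

Gain reduction = -14 − (-17) = 3 dB; output overshoot = GR / (R − 1) = 3 / 3 = 1 dB.
Threshold = output − output overshoot = -17 − 1 = -18 dBFS.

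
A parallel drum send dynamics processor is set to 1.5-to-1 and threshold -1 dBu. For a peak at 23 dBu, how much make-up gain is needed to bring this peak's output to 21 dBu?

6 dB

Without make-up, output = threshold + overshoot/1.5 = -1 + 16 = 15 dBu.
Gap to target: 6 dB.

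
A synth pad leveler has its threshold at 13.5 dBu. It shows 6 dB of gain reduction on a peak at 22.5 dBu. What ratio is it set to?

3:1

Input overshoot = 22.5 − 13.5 = 9 dB.
Output overshoot = 9 − 6 = 3 dB.
Ratio = input overshoot / output overshoot = 9 / 3 = 3.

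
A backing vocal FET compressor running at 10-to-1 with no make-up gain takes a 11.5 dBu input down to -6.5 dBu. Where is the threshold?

-8.5 dBu

Gain reduction = 11.5 − (-6.5) = 18 dB; output overshoot = GR / (R − 1) = 18 / 9 = 2 dB.
Threshold = output − output overshoot = -6.5 − 2 = -8.5 dBu.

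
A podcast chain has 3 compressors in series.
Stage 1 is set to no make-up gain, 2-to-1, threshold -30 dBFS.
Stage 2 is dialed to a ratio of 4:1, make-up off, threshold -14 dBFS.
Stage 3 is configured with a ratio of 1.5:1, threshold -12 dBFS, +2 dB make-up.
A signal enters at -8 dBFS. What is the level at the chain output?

Stage 1: 22 dB above -30 dBFS, reduced 2:1 to 11 dB above → -19 dBFS.
Stage 2: -19 dBFS ≤ -14 dBFS, so stage 2 doesn't engage; output -19 dBFS.
Stage 3: below threshold (-19 ≤ -12); passes unchanged; make-up brings it to -17 dBFS.

-17 dBFS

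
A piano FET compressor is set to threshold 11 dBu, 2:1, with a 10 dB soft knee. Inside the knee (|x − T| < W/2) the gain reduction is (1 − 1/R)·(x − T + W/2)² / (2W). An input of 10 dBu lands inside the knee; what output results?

9.6 dBu

x − T + W/2 = 10 − 11 + 5 = 4.
GR = (1 − 1/2) × 4² / 20 = 0.5 × 16 / 20 = 0.4 dB.
Output = 10 − 0.4 = 9.6 dBu.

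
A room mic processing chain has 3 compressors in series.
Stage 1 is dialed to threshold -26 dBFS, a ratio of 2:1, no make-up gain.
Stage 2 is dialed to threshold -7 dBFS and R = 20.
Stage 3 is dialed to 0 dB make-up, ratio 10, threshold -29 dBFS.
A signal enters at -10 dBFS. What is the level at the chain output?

Stage 1: 16 dB above -26 dBFS, reduced 2:1 to 8 dB above → -18 dBFS.
Stage 2: below threshold (-18 ≤ -7); passes unchanged; output -18 dBFS.
Stage 3: 11 dB above -29 dBFS, reduced 10:1 to 1.1 dB above → -27.9 dBFS.

-27.9 dBFS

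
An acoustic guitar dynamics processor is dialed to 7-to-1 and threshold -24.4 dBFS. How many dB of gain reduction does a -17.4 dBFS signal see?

The signal is 7 dB above threshold.
A 7:1 ratio leaves 1 dB of that excess.
Gain reduction = 7 − 1 = 6 dB.

6 dB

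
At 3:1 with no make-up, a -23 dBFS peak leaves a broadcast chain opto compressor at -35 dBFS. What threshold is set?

-41 dBFS

Input is 18 dB above T (since output overshoot × R = input overshoot: (-35 − T)·3 = -23 − T gives T = -41 dBFS).
Check: -41 + (-23 − (-41))/3 = -41 + 6 = -35 dBFS. ✓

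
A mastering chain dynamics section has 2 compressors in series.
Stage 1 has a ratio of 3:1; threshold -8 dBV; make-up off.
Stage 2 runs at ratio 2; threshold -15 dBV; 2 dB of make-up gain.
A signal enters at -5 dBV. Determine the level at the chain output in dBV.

-9 dBV

Stage 1: -5 dBV is 3 dB over -8 dBV; at 3:1 that becomes 1 dB over, giving -7 dBV.
Stage 2: overshoot 8 dB → 8/2 = 4 dB → -11 dBV; +2 dB make-up → -9 dBV.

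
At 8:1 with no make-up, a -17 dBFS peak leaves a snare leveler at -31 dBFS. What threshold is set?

-33 dBFS

Gain reduction = -17 − (-31) = 14 dB; output overshoot = GR / (R − 1) = 14 / 7 = 2 dB.
Threshold = output − output overshoot = -31 − 2 = -33 dBFS.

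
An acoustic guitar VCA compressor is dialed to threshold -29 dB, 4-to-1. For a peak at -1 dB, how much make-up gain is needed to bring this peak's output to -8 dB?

Overshoot 28 dB → 28/4 = 7 dB after compression, so the compressed level is -29 + 7 = -22 dB.
Make-up = target − compressed = -8 − (-22) = 14 dB.

14 dB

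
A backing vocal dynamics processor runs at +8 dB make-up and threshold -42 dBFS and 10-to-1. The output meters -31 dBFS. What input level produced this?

Before make-up, the level was -31 − 8 = -39 dBFS.
Post-compression overshoot = -39 − (-42) = 3 dB.
Before 10:1 compression the overshoot was 3 × 10 = 30 dB, so input = -42 + 30 = -12 dBFS.

-12 dBFS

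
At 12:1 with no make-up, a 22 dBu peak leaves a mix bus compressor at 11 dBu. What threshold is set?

10 dBu

Input is 12 dB above T (since output overshoot × R = input overshoot: (11 − T)·12 = 22 − T gives T = 10 dBu).
Check: 10 + (22 − 10)/12 = 10 + 1 = 11 dBu. ✓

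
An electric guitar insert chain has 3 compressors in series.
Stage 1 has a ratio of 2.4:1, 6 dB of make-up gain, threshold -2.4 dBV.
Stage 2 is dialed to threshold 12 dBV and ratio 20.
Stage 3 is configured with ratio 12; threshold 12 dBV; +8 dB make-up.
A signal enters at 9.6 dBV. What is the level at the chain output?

16.6 dBV

Stage 1: overshoot 12 dB → 12/2.4 = 5 dB → 2.6 dBV; +6 dB make-up → 8.6 dBV.
Stage 2: 8.6 dBV is at or below the 12 dBV threshold — no compression; output 8.6 dBV.
Stage 3: 8.6 dBV is at or below the 12 dBV threshold — no compression; make-up brings it to 16.6 dBV.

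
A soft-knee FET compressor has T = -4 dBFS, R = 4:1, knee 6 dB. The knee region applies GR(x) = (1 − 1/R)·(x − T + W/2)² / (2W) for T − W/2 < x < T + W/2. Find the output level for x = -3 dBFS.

-4 dBFS

x − T + W/2 = -3 − (-4) + 3 = 4.
GR = (1 − 1/4) × 4² / 12 = 0.75 × 16 / 12 = 1 dB.
Output = -3 − 1 = -4 dBFS.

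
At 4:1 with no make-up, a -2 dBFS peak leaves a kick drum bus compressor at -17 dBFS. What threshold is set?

-22 dBFS

Let T be the threshold. Output overshoot = (input overshoot)/R, so -17 − T = (-2 − T)/4.
4·(-17 − T) = -2 − T → 3·T = -68 − (-2) = -66.
T = -66/3 = -22 dBFS.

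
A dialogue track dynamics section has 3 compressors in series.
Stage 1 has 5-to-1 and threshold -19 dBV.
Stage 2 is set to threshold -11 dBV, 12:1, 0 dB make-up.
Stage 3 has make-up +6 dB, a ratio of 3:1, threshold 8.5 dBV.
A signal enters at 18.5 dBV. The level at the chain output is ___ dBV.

Stage 1: overshoot 37.5 dB → 37.5/5 = 7.5 dB → -11.5 dBV.
Stage 2: -11.5 dBV is at or below the -11 dBV threshold — no compression; output -11.5 dBV.
Stage 3: below threshold (-11.5 ≤ 8.5); passes unchanged; make-up brings it to -5.5 dBV.

-5.5 dBV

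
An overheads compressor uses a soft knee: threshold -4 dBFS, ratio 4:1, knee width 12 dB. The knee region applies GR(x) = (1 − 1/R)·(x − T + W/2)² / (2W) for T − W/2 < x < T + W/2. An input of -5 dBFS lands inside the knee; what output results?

x − T + W/2 = -5 − (-4) + 6 = 5.
GR = (1 − 1/4) × 5² / 24 = 0.75 × 25 / 24 = 0.78125 dB.
Output = -5 − 0.78125 = -5.78125 dBFS.

-5.78125 dBFS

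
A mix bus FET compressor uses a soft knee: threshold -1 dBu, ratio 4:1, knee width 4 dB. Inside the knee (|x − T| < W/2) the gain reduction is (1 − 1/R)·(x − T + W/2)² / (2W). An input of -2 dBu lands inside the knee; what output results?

-2.09375 dBu

x − T + W/2 = -2 − (-1) + 2 = 1.
GR = (1 − 1/4) × 1² / 8 = 0.75 × 1 / 8 = 0.09375 dB.
Output = -2 − 0.09375 = -2.09375 dBu.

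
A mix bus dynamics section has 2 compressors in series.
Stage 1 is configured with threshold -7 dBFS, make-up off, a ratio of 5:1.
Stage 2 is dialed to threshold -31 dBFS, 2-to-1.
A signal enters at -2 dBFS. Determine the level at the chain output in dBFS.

-18.5 dBFS

Stage 1: -2 dBFS is 5 dB over -7 dBFS; at 5:1 that becomes 1 dB over, giving -6 dBFS.
Stage 2: 25 dB above -31 dBFS, reduced 2:1 to 12.5 dB above → -18.5 dBFS.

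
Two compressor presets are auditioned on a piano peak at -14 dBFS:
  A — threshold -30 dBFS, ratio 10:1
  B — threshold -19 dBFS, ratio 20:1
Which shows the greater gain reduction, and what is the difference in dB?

A, by 9.65 dB

A: GR = 16 − 16/10 = 14.4 dB.
B: GR = 5 − 5/20 = 4.75 dB.
A reduces 9.65 dB more.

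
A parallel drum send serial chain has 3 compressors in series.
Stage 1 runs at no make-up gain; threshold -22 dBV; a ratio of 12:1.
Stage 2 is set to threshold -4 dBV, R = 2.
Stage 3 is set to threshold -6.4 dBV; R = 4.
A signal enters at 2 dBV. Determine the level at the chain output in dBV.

-20 dBV

Stage 1: overshoot 24 dB → 24/12 = 2 dB → -20 dBV.
Stage 2: below threshold (-20 ≤ -4); passes unchanged; output -20 dBV.
Stage 3: -20 dBV ≤ -6.4 dBV, so stage 3 doesn't engage; output -20 dBV.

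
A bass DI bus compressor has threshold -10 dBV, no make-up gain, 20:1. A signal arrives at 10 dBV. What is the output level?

-9 dBV

The input is 20 dB above the -10 dBV threshold.
The 20 dB excess becomes 1 dB after 20:1 reduction.
So the level is -10 + 1 = -9 dBV.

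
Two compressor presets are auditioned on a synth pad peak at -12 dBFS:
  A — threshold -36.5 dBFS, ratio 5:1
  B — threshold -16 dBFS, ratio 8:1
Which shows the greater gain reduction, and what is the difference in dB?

A: GR = 24.5 − 24.5/5 = 19.6 dB.
B: GR = 4 − 4/8 = 3.5 dB.
A applies 16.1 dB more gain reduction.

A, by 16.1 dB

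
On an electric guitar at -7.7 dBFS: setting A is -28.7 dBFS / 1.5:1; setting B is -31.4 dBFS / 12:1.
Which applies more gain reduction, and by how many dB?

B, by 14.725 dB

A: GR = 21 − 21/1.5 = 7 dB.
B: GR = 23.7 − 23.7/12 = 21.725 dB.
B applies 14.725 dB more gain reduction.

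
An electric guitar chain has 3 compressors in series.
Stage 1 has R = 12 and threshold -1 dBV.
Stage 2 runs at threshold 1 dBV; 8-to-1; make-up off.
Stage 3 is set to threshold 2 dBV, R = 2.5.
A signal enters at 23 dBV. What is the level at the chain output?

1 dBV

Stage 1: overshoot 24 dB → 24/12 = 2 dB → 1 dBV.
Stage 2: 1 dBV is at or below the 1 dBV threshold — no compression; output 1 dBV.
Stage 3: 1 dBV is at or below the 2 dBV threshold — no compression; output 1 dBV.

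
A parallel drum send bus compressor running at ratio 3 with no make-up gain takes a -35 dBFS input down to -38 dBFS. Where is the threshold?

Input is 4.5 dB above T (since output overshoot × R = input overshoot: (-38 − T)·3 = -35 − T gives T = -39.5 dBFS).
Check: -39.5 + (-35 − (-39.5))/3 = -39.5 + 1.5 = -38 dBFS. ✓

-39.5 dBFS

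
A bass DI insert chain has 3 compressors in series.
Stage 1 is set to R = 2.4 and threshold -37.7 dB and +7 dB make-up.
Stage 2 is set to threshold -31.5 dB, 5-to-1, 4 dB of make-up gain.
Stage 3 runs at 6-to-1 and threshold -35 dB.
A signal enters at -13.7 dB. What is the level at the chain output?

-33.39 dB

Stage 1: 24 dB above -37.7 dB, reduced 2.4:1 to 10 dB above → -27.7 dB; +7 dB make-up → -20.7 dB.
Stage 2: 10.8 dB above -31.5 dB, reduced 5:1 to 2.16 dB above → -29.34 dB; +4 dB make-up → -25.34 dB.
Stage 3: 9.66 dB above -35 dB, reduced 6:1 to 1.61 dB above → -33.39 dB.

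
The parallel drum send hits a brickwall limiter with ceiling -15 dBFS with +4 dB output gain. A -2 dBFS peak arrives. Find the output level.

The limiter clamps the peak to its -15 dBFS ceiling.
Output gain then adds 4 dB: -15 + 4 = -11 dBFS.

-11 dBFS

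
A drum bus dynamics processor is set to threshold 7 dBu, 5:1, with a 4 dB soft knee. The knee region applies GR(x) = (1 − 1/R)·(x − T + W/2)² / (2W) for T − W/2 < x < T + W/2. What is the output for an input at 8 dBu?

7.1 dBu

x − T + W/2 = 8 − 7 + 2 = 3.
GR = (1 − 1/5) × 3² / 8 = 0.8 × 9 / 8 = 0.9 dB.
Output = 8 − 0.9 = 7.1 dBu.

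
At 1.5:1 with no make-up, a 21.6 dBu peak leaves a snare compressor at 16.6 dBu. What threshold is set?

Gain reduction = 21.6 − 16.6 = 5 dB; output overshoot = GR / (R − 1) = 5 / 0.5 = 10 dB.
Threshold = output − output overshoot = 16.6 − 10 = 6.6 dBu.

6.6 dBu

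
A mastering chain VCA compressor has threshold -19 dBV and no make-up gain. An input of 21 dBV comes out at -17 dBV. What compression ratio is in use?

20:1

Input overshoot = 21 − (-19) = 40 dB; output overshoot = -17 − (-19) = 2 dB.
Ratio = 40 / 2 = 20.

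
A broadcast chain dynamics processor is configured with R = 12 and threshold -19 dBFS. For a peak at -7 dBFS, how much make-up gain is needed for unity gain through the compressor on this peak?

11 dB

Overshoot 12 dB → 12/12 = 1 dB after compression, so the compressed level is -19 + 1 = -18 dBFS.
Make-up = target − compressed = -7 − (-18) = 11 dB.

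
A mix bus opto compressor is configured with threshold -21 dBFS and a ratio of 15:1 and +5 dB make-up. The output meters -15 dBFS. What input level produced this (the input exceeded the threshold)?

-6 dBFS

Before make-up, the level was -15 − 5 = -20 dBFS.
That's 1 dB above the -21 dBFS threshold.
Undo the ratio: input overshoot = 1 × 15 = 15 dB, giving input = -6 dBFS.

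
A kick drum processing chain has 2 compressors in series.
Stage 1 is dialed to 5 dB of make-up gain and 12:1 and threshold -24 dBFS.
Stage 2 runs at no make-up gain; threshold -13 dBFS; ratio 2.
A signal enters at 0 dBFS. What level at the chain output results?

Stage 1: 0 dBFS is 24 dB over -24 dBFS; at 12:1 that becomes 2 dB over, giving -22 dBFS; +5 dB make-up → -17 dBFS.
Stage 2: -17 dBFS ≤ -13 dBFS, so stage 2 doesn't engage; output -17 dBFS.

-17 dBFS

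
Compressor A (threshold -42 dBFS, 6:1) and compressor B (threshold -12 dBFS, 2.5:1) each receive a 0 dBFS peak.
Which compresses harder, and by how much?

A: 42 dB over, compressed to 7 dB over, so 35 dB of GR.
B: 12 dB over, compressed to 4.8 dB over, so 7.2 dB of GR.
A applies 27.8 dB more gain reduction.

A, by 27.8 dB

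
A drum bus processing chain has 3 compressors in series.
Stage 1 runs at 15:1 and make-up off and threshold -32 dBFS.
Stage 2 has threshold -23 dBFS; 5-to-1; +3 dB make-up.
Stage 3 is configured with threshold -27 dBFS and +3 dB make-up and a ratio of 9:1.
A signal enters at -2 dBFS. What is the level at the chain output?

Stage 1: -2 dBFS is 30 dB over -32 dBFS; at 15:1 that becomes 2 dB over, giving -30 dBFS.
Stage 2: -30 dBFS is at or below the -23 dBFS threshold — no compression; make-up brings it to -27 dBFS.
Stage 3: -27 dBFS ≤ -27 dBFS, so stage 3 doesn't engage; make-up brings it to -24 dBFS.

-24 dBFS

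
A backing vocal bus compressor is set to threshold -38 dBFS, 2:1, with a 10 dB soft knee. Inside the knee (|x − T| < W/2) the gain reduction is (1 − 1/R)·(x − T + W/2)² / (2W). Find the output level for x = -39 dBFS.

-39.4 dBFS

x − T + W/2 = -39 − (-38) + 5 = 4.
GR = (1 − 1/2) × 4² / 20 = 0.5 × 16 / 20 = 0.4 dB.
Output = -39 − 0.4 = -39.4 dBFS.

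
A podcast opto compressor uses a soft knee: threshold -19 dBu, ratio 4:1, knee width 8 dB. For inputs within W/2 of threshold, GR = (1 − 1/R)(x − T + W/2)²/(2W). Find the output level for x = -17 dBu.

-18.6875 dBu

x − T + W/2 = -17 − (-19) + 4 = 6.
GR = (1 − 1/4) × 6² / 16 = 0.75 × 36 / 16 = 1.6875 dB.
Output = -17 − 1.6875 = -18.6875 dBu.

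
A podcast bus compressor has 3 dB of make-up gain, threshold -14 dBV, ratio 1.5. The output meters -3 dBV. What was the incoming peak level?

-2 dBV

Stripping the +3 dB make-up gives -6 dBV at the gain stage.
Post-compression overshoot = -6 − (-14) = 8 dB.
Undo the ratio: input overshoot = 8 × 1.5 = 12 dB, giving input = -2 dBV.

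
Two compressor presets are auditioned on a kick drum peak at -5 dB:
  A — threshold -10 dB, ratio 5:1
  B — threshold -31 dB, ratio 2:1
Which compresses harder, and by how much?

B, by 9 dB

A: GR = 5 − 5/5 = 4 dB.
B: GR = 26 − 26/2 = 13 dB.
B reduces 9 dB more.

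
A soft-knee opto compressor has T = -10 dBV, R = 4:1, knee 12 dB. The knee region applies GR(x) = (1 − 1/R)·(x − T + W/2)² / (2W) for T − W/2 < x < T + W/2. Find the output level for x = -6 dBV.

x − T + W/2 = -6 − (-10) + 6 = 10.
GR = (1 − 1/4) × 10² / 24 = 0.75 × 100 / 24 = 3.125 dB.
Output = -6 − 3.125 = -9.125 dBV.

-9.125 dBV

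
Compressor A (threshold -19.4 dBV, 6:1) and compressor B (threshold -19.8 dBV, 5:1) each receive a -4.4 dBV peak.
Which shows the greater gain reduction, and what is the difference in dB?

A: overshoot 15 dB → output overshoot 2.5 dB → GR 12.5 dB.
B: overshoot 15.4 dB → output overshoot 3.08 dB → GR 12.32 dB.
Difference: 0.18 dB in favour of A.

A, by 0.18 dB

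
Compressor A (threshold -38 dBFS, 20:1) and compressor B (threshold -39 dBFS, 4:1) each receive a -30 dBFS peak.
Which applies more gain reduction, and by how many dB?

A, by 0.85 dB

A: GR = 8 − 8/20 = 7.6 dB.
B: GR = 9 − 9/4 = 6.75 dB.
A reduces 0.85 dB more.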